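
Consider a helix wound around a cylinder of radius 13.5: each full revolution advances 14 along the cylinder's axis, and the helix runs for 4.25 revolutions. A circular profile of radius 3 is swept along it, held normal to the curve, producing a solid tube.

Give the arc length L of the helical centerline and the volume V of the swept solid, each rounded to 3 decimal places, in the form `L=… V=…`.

2πR = 2π·13.5 = 84.823002
per-turn = √(84.823002² + 14²) = √(7194.9416 + 196) = √7390.9416 = 85.970586
L = 4.25 × 85.970586 = 365.374989
V = π·3² × L = 28.274334 × 365.374989 = 10330.734440

L=365.375 V=10330.734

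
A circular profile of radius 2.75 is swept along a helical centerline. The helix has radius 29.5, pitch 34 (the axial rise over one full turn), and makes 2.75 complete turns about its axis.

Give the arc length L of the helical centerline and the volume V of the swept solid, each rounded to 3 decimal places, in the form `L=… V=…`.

2πR = 2π·29.5 = 185.353967
per-turn = √(185.353967² + 34²) = √(34356.0929 + 1156) = √35512.0929 = 188.446525
L = 2.75 × 188.446525 = 518.227945
V = π·2.75² × L = 23.758294 × 518.227945 = 12312.212100

L=518.228 V=12312.212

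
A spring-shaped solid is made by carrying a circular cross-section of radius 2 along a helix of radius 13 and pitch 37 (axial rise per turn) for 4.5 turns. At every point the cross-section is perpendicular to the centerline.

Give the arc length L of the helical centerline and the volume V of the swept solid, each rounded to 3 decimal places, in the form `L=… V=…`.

L=403.519 V=5070.764

2πR = 2π·13 = 81.681409
per-turn = √(81.681409² + 37²) = √(6671.8526 + 1369) = √8040.8526 = 89.670801
L = 4.5 × 89.670801 = 403.518605
V = π·2² × L = 12.566371 × 403.518605 = 5070.764341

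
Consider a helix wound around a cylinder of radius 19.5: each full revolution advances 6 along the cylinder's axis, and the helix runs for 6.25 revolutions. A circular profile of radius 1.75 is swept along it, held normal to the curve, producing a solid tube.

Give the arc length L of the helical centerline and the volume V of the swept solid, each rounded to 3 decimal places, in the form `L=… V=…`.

2πR = 2π·19.5 = 122.522113
per-turn = √(122.522113² + 6²) = √(15011.6683 + 36) = √15047.6683 = 122.668938
L = 6.25 × 122.668938 = 766.680861
V = π·1.75² × L = 9.621128 × 766.680861 = 7376.334317

L=766.681 V=7376.334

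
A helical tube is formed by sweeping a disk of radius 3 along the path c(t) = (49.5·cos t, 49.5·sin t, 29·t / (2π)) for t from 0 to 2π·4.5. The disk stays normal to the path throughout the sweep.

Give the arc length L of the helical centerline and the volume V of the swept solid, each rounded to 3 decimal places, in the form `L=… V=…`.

2πR = 2π·49.5 = 311.017673
per-turn = √(311.017673² + 29²) = √(96731.9927 + 841) = √97572.9927 = 312.366760
L = 4.5 × 312.366760 = 1405.650420
V = π·3² × L = 28.274334 × 1405.650420 = 39743.829293

L=1405.650 V=39743.829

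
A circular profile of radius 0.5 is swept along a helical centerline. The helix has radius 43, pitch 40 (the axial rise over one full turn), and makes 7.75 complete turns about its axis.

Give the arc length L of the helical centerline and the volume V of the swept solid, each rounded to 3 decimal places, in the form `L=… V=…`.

L=2116.695 V=1662.448

2πR = 2π·43 = 270.176968
per-turn = √(270.176968² + 40²) = √(72995.5942 + 1600) = √74595.5942 = 273.121940
L = 7.75 × 273.121940 = 2116.695036
V = π·0.5² × L = 0.785398 × 2116.695036 = 1662.448393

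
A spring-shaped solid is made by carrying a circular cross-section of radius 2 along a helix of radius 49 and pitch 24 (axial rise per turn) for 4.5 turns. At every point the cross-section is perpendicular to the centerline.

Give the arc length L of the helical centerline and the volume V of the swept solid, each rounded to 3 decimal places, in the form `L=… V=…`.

L=1389.645 V=17462.800

2πR = 2π·49 = 307.876080
per-turn = √(307.876080² + 24²) = √(94787.6807 + 576) = √95363.6807 = 308.810105
L = 4.5 × 308.810105 = 1389.645470
V = π·2² × L = 12.566371 × 1389.645470 = 17462.800004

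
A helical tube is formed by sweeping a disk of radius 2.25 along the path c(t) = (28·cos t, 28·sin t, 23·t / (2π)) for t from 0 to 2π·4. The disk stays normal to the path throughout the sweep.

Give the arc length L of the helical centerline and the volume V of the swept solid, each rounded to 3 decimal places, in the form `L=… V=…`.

L=709.705 V=11287.371

2πR = 2π·28 = 175.929189
per-turn = √(175.929189² + 23²) = √(30951.0794 + 529) = √31480.0794 = 177.426265
L = 4 × 177.426265 = 709.705059
V = π·2.25² × L = 15.904313 × 709.705059 = 11287.371257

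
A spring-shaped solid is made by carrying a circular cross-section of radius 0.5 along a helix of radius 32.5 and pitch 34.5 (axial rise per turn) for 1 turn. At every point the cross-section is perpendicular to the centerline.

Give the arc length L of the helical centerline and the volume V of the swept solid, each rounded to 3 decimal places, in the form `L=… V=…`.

2πR = 2π·32.5 = 204.203522
per-turn = √(204.203522² + 34.5²) = √(41699.0786 + 1190.25) = √42889.3286 = 207.097389
L = 1 × 207.097389 = 207.097389
V = π·0.5² × L = 0.785398 × 207.097389 = 162.653909

L=207.097 V=162.654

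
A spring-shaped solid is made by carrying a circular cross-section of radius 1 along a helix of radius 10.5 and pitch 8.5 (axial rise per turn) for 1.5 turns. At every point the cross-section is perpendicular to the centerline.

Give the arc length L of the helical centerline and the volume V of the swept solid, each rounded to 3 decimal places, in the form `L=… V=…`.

2πR = 2π·10.5 = 65.973446
per-turn = √(65.973446² + 8.5²) = √(4352.4955 + 72.25) = √4424.7455 = 66.518761
L = 1.5 × 66.518761 = 99.778141
V = π·1² × L = 3.141593 × 99.778141 = 313.462275

L=99.778 V=313.462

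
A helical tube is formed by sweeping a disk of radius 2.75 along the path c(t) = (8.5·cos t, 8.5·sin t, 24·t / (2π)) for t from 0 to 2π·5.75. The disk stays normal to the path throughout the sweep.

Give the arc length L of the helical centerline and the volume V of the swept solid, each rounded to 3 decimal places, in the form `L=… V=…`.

L=336.673 V=7998.775

2πR = 2π·8.5 = 53.407075
per-turn = √(53.407075² + 24²) = √(2852.3157 + 576) = √3428.3157 = 58.551820
L = 5.75 × 58.551820 = 336.672967
V = π·2.75² × L = 23.758294 × 336.672967 = 7998.775488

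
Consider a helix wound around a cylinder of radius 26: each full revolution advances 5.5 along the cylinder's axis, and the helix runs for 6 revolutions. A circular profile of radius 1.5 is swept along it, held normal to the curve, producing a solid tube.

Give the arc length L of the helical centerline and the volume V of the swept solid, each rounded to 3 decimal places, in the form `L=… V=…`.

2πR = 2π·26 = 163.362818
per-turn = √(163.362818² + 5.5²) = √(26687.4103 + 30.25) = √26717.6603 = 163.455377
L = 6 × 163.455377 = 980.732263
V = π·1.5² × L = 7.068583 × 980.732263 = 6932.387860

L=980.732 V=6932.388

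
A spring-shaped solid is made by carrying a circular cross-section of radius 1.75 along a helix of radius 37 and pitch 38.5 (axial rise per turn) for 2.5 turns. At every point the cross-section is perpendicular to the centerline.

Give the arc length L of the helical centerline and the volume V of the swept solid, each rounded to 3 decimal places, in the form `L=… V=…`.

2πR = 2π·37 = 232.477856
per-turn = √(232.477856² + 38.5²) = √(54045.9537 + 1482.25) = √55528.2037 = 235.644231
L = 2.5 × 235.644231 = 589.110578
V = π·1.75² × L = 9.621128 × 589.110578 = 5667.907984

L=589.111 V=5667.908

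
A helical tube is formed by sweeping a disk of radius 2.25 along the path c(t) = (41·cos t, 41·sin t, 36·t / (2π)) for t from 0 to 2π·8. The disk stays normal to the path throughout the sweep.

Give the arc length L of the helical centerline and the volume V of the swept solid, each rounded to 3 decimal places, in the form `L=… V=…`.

L=2080.911 V=33095.458

2πR = 2π·41 = 257.610598
per-turn = √(257.610598² + 36²) = √(66363.2200 + 1296) = √67659.2200 = 260.113860
L = 8 × 260.113860 = 2080.910877
V = π·2.25² × L = 15.904313 × 2080.910877 = 33095.457521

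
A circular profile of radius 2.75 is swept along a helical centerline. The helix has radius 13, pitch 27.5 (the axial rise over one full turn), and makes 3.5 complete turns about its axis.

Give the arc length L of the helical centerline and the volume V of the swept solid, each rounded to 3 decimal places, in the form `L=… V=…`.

2πR = 2π·13 = 81.681409
per-turn = √(81.681409² + 27.5²) = √(6671.8526 + 756.25) = √7428.1026 = 86.186441
L = 3.5 × 86.186441 = 301.652543
V = π·2.75² × L = 23.758294 × 301.652543 = 7166.749930

L=301.653 V=7166.750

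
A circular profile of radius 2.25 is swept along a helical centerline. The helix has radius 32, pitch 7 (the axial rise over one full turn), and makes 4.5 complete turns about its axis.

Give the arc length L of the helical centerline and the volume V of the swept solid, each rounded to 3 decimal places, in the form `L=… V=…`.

L=905.327 V=14398.602

2πR = 2π·32 = 201.061930
per-turn = √(201.061930² + 7²) = √(40425.8996 + 49) = √40474.8996 = 201.183746
L = 4.5 × 201.183746 = 905.326857
V = π·2.25² × L = 15.904313 × 905.326857 = 14398.601523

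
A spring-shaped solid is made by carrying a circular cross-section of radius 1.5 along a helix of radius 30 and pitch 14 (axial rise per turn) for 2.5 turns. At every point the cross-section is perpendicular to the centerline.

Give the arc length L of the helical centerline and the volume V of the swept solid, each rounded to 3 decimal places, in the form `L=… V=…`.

2πR = 2π·30 = 188.495559
per-turn = √(188.495559² + 14²) = √(35530.5758 + 196) = √35726.5758 = 189.014750
L = 2.5 × 189.014750 = 472.536876
V = π·1.5² × L = 7.068583 × 472.536876 = 3340.166350

L=472.537 V=3340.166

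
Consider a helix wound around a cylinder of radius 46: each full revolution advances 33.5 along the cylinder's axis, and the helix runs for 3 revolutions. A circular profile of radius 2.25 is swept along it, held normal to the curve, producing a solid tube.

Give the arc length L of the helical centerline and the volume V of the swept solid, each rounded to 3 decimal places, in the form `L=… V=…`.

L=872.884 V=13882.627

2πR = 2π·46 = 289.026524
per-turn = √(289.026524² + 33.5²) = √(83536.3317 + 1122.25) = √84658.5817 = 290.961478
L = 3 × 290.961478 = 872.884434
V = π·2.25² × L = 15.904313 × 872.884434 = 13882.627082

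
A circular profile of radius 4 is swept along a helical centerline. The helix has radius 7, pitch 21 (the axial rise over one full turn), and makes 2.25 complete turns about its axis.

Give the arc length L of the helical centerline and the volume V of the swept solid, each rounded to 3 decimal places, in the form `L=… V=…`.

L=109.662 V=5512.196

2πR = 2π·7 = 43.982297
per-turn = √(43.982297² + 21²) = √(1934.4425 + 441) = √2375.4425 = 48.738511
L = 2.25 × 48.738511 = 109.661650
V = π·4² × L = 50.265482 × 109.661650 = 5512.195741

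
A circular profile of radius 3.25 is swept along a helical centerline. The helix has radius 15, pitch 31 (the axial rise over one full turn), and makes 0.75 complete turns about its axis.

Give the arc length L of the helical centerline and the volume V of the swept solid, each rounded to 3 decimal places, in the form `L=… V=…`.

2πR = 2π·15 = 94.247780
per-turn = √(94.247780² + 31²) = √(8882.6440 + 961) = √9843.6440 = 99.215140
L = 0.75 × 99.215140 = 74.411355
V = π·3.25² × L = 33.183072 × 74.411355 = 2469.197375

L=74.411 V=2469.197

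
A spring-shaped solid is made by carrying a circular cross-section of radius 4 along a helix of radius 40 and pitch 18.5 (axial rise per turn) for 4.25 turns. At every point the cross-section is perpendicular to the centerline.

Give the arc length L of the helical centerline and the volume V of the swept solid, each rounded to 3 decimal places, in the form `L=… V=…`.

L=1071.031 V=53835.908

2πR = 2π·40 = 251.327412
per-turn = √(251.327412² + 18.5²) = √(63165.4682 + 342.25) = √63507.7182 = 252.007377
L = 4.25 × 252.007377 = 1071.031353
V = π·4² × L = 50.265482 × 1071.031353 = 53835.907692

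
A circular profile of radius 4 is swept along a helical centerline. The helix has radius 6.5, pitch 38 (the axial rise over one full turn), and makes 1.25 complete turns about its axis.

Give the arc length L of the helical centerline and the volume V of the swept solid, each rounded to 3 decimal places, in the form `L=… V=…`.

2πR = 2π·6.5 = 40.840704
per-turn = √(40.840704² + 38²) = √(1667.9631 + 1444) = √3111.9631 = 55.784972
L = 1.25 × 55.784972 = 69.731215
V = π·4² × L = 50.265482 × 69.731215 = 3505.073188

L=69.731 V=3505.073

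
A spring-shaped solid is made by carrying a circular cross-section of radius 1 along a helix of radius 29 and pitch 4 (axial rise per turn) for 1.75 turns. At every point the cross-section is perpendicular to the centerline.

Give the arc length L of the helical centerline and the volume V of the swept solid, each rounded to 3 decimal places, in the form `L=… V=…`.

L=318.948 V=1002.006

2πR = 2π·29 = 182.212374
per-turn = √(182.212374² + 4²) = √(33201.3492 + 16) = √33217.3492 = 182.256273
L = 1.75 × 182.256273 = 318.948479
V = π·1² × L = 3.141593 × 318.948479 = 1002.006197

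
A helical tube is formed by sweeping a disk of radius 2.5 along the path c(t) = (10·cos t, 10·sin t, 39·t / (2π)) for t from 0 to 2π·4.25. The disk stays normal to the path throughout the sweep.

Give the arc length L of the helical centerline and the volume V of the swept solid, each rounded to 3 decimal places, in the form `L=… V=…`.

2πR = 2π·10 = 62.831853
per-turn = √(62.831853² + 39²) = √(3947.8418 + 1521) = √5468.8418 = 73.951618
L = 4.25 × 73.951618 = 314.294375
V = π·2.5² × L = 19.634954 × 314.294375 = 6171.155627

L=314.294 V=6171.156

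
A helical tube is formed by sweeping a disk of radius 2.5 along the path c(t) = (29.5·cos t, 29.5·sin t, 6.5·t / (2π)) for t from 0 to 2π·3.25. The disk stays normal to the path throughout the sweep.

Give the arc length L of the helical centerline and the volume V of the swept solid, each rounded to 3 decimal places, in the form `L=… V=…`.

2πR = 2π·29.5 = 185.353967
per-turn = √(185.353967² + 6.5²) = √(34356.0929 + 42.25) = √34398.3429 = 185.467903
L = 3.25 × 185.467903 = 602.770684
V = π·2.5² × L = 19.634954 × 602.770684 = 11835.374698

L=602.771 V=11835.375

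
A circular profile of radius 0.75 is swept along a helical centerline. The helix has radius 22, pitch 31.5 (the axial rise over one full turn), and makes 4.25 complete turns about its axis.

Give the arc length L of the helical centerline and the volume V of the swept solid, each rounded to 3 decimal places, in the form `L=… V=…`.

L=602.539 V=1064.774

2πR = 2π·22 = 138.230077
per-turn = √(138.230077² + 31.5²) = √(19107.5541 + 992.25) = √20099.8041 = 141.773778
L = 4.25 × 141.773778 = 602.538556
V = π·0.75² × L = 1.767146 × 602.538556 = 1064.773520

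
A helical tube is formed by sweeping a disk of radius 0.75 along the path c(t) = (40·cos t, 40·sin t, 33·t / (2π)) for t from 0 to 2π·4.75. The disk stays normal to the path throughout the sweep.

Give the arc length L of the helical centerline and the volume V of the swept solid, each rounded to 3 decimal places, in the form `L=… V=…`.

L=1204.052 V=2127.736

2πR = 2π·40 = 251.327412
per-turn = √(251.327412² + 33²) = √(63165.4682 + 1089) = √64254.4682 = 253.484651
L = 4.75 × 253.484651 = 1204.052091
V = π·0.75² × L = 1.767146 × 1204.052091 = 2127.735677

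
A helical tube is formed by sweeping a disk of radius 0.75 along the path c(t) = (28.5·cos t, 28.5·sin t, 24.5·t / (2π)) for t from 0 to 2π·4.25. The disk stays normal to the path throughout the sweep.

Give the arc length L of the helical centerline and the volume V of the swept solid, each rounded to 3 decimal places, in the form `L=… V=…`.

2πR = 2π·28.5 = 179.070781
per-turn = √(179.070781² + 24.5²) = √(32066.3447 + 600.25) = √32666.5947 = 180.739024
L = 4.25 × 180.739024 = 768.140851
V = π·0.75² × L = 1.767146 × 768.140851 = 1357.416930

L=768.141 V=1357.417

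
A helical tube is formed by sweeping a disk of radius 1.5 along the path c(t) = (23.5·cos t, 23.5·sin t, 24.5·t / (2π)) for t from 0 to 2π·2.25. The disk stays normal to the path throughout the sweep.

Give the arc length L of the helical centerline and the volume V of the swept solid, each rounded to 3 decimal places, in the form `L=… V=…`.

2πR = 2π·23.5 = 147.654855
per-turn = √(147.654855² + 24.5²) = √(21801.9561 + 600.25) = √22402.2061 = 149.673665
L = 2.25 × 149.673665 = 336.765747
V = π·1.5² × L = 7.068583 × 336.765747 = 2380.456794

L=336.766 V=2380.457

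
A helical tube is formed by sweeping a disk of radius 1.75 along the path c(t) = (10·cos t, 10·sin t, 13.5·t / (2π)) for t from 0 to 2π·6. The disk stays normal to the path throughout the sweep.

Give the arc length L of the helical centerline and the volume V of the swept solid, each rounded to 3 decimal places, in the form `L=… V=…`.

2πR = 2π·10 = 62.831853
per-turn = √(62.831853² + 13.5²) = √(3947.8418 + 182.25) = √4130.0918 = 64.265790
L = 6 × 64.265790 = 385.594740
V = π·1.75² × L = 9.621128 × 385.594740 = 3709.856156

L=385.595 V=3709.856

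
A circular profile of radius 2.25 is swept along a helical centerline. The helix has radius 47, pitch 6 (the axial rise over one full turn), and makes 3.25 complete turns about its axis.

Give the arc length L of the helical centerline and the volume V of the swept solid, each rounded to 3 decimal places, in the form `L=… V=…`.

2πR = 2π·47 = 295.309709
per-turn = √(295.309709² + 6²) = √(87207.8245 + 36) = √87243.8245 = 295.370656
L = 3.25 × 295.370656 = 959.954632
V = π·2.25² × L = 15.904313 × 959.954632 = 15267.418755

L=959.955 V=15267.419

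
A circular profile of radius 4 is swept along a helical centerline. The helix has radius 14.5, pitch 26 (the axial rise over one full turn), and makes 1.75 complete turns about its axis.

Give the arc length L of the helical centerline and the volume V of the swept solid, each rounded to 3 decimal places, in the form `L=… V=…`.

2πR = 2π·14.5 = 91.106187
per-turn = √(91.106187² + 26²) = √(8300.3373 + 676) = √8976.3373 = 94.743534
L = 1.75 × 94.743534 = 165.801185
V = π·4² × L = 50.265482 × 165.801185 = 8334.076562

L=165.801 V=8334.077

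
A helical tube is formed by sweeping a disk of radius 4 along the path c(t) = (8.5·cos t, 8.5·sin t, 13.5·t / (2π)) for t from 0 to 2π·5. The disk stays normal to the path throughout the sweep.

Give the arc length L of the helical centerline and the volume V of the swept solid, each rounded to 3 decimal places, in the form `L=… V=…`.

L=275.434 V=13844.846

2πR = 2π·8.5 = 53.407075
per-turn = √(53.407075² + 13.5²) = √(2852.3157 + 182.25) = √3034.5657 = 55.086892
L = 5 × 55.086892 = 275.434460
V = π·4² × L = 50.265482 × 275.434460 = 13844.846021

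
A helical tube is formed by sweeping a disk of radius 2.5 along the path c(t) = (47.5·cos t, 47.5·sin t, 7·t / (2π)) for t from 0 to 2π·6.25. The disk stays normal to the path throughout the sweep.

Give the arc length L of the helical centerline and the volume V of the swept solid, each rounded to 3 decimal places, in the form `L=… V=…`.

L=1865.834 V=36635.558

2πR = 2π·47.5 = 298.451302
per-turn = √(298.451302² + 7²) = √(89073.1797 + 49) = √89122.1797 = 298.533381
L = 6.25 × 298.533381 = 1865.833633
V = π·2.5² × L = 19.634954 × 1865.833633 = 36635.557710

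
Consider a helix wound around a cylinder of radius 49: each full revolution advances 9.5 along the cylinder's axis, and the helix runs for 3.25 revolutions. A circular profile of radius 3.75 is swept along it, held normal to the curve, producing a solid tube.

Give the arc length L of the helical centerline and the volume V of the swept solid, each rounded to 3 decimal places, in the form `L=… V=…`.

2πR = 2π·49 = 307.876080
per-turn = √(307.876080² + 9.5²) = √(94787.6807 + 90.25) = √94877.9307 = 308.022614
L = 3.25 × 308.022614 = 1001.073495
V = π·3.75² × L = 44.178647 × 1001.073495 = 44226.072254

L=1001.073 V=44226.072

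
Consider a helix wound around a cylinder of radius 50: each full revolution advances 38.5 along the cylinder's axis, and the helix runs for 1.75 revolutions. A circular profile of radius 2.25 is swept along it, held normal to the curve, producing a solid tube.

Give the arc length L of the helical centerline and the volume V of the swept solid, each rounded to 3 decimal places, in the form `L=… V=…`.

2πR = 2π·50 = 314.159265
per-turn = √(314.159265² + 38.5²) = √(98696.0440 + 1482.25) = √100178.2940 = 316.509548
L = 1.75 × 316.509548 = 553.891709
V = π·2.25² × L = 15.904313 × 553.891709 = 8809.267004

L=553.892 V=8809.267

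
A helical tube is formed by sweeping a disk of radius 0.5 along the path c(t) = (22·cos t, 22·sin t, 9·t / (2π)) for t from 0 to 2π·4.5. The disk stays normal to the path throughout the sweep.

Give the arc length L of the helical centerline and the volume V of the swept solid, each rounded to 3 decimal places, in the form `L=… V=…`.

2πR = 2π·22 = 138.230077
per-turn = √(138.230077² + 9²) = √(19107.5541 + 81) = √19188.5541 = 138.522757
L = 4.5 × 138.522757 = 623.352405
V = π·0.5² × L = 0.785398 × 623.352405 = 489.579834

L=623.352 V=489.580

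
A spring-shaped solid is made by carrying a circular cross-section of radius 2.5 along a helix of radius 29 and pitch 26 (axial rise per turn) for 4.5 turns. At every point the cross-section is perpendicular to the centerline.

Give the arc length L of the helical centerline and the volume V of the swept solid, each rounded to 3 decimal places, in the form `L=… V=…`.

L=828.261 V=16262.867

2πR = 2π·29 = 182.212374
per-turn = √(182.212374² + 26²) = √(33201.3492 + 676) = √33877.3492 = 184.058005
L = 4.5 × 184.058005 = 828.261023
V = π·2.5² × L = 19.634954 × 828.261023 = 16262.867147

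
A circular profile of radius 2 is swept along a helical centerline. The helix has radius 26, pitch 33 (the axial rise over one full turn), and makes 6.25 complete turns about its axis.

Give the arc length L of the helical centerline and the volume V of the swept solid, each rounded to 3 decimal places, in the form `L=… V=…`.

L=1041.641 V=13089.647

2πR = 2π·26 = 163.362818
per-turn = √(163.362818² + 33²) = √(26687.4103 + 1089) = √27776.4103 = 166.662564
L = 6.25 × 166.662564 = 1041.641026
V = π·2² × L = 12.566371 × 1041.641026 = 13089.647182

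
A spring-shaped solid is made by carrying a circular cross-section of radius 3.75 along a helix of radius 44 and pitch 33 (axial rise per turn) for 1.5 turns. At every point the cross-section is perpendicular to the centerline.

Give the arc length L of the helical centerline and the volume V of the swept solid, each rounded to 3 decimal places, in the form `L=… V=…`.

L=417.634 V=18450.509

2πR = 2π·44 = 276.460154
per-turn = √(276.460154² + 33²) = √(76430.2165 + 1089) = √77519.2165 = 278.422730
L = 1.5 × 278.422730 = 417.634095
V = π·3.75² × L = 44.178647 × 417.634095 = 18450.509117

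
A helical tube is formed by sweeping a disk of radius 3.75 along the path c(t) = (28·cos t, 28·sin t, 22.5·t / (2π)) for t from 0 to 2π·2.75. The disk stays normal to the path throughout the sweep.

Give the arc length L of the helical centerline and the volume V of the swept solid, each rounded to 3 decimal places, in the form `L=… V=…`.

2πR = 2π·28 = 175.929189
per-turn = √(175.929189² + 22.5²) = √(30951.0794 + 506.25) = √31457.3294 = 177.362142
L = 2.75 × 177.362142 = 487.745890
V = π·3.75² × L = 44.178647 × 487.745890 = 21547.953367

L=487.746 V=21547.953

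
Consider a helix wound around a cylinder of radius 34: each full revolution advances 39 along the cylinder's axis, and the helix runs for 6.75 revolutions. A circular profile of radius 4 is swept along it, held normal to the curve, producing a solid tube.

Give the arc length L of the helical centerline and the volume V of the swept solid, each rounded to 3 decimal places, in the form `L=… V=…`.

2πR = 2π·34 = 213.628300
per-turn = √(213.628300² + 39²) = √(45637.0508 + 1521) = √47158.0508 = 217.159045
L = 6.75 × 217.159045 = 1465.823553
V = π·4² × L = 50.265482 × 1465.823553 = 73680.328068

L=1465.824 V=73680.328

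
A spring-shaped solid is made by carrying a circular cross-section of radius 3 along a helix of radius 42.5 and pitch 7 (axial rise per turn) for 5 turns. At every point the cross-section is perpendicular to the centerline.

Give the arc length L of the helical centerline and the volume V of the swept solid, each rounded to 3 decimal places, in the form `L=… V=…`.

L=1335.636 V=37764.205

2πR = 2π·42.5 = 267.035376
per-turn = √(267.035376² + 7²) = √(71307.8918 + 49) = √71356.8918 = 267.127108
L = 5 × 267.127108 = 1335.635540
V = π·3² × L = 28.274334 × 1335.635540 = 37764.205195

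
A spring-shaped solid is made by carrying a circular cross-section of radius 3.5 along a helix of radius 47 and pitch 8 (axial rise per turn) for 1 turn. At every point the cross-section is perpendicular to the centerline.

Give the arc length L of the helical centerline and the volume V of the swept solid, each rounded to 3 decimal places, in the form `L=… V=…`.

L=295.418 V=11369.019

2πR = 2π·47 = 295.309709
per-turn = √(295.309709² + 8²) = √(87207.8245 + 64) = √87271.8245 = 295.418050
L = 1 × 295.418050 = 295.418050
V = π·3.5² × L = 38.484510 × 295.418050 = 11369.018916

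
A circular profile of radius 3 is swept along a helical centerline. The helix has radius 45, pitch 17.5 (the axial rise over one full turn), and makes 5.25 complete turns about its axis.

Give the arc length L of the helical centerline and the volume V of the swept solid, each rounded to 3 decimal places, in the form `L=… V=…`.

2πR = 2π·45 = 282.743339
per-turn = √(282.743339² + 17.5²) = √(79943.7956 + 306.25) = √80250.0456 = 283.284390
L = 5.25 × 283.284390 = 1487.243048
V = π·3² × L = 28.274334 × 1487.243048 = 42050.806497

L=1487.243 V=42050.806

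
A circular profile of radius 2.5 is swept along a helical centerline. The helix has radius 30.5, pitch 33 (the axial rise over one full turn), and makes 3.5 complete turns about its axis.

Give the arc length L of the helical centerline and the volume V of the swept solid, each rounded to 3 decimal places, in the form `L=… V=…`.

L=680.602 V=13363.588

2πR = 2π·30.5 = 191.637152
per-turn = √(191.637152² + 33²) = √(36724.7980 + 1089) = √37813.7980 = 194.457702
L = 3.5 × 194.457702 = 680.601958
V = π·2.5² × L = 19.634954 × 680.601958 = 13363.588195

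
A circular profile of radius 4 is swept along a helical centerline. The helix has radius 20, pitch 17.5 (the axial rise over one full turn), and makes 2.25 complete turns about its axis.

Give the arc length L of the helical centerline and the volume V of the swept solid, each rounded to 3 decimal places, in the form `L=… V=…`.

2πR = 2π·20 = 125.663706
per-turn = √(125.663706² + 17.5²) = √(15791.3670 + 306.25) = √16097.6170 = 126.876385
L = 2.25 × 126.876385 = 285.471866
V = π·4² × L = 50.265482 × 285.471866 = 14349.381072

L=285.472 V=14349.381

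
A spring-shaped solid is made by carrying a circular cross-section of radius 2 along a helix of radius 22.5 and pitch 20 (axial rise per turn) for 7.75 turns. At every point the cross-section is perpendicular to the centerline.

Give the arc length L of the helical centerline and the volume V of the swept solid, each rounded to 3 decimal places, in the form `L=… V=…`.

L=1106.540 V=13905.193

2πR = 2π·22.5 = 141.371669
per-turn = √(141.371669² + 20²) = √(19985.9489 + 400) = √20385.9489 = 142.779371
L = 7.75 × 142.779371 = 1106.540129
V = π·2² × L = 12.566371 × 1106.540129 = 13905.193358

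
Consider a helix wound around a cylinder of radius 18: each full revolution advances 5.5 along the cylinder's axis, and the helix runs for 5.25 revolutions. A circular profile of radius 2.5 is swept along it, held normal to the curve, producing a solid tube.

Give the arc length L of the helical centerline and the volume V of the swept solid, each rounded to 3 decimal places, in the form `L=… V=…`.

L=594.463 V=11672.248

2πR = 2π·18 = 113.097336
per-turn = √(113.097336² + 5.5²) = √(12791.0073 + 30.25) = √12821.2573 = 113.230991
L = 5.25 × 113.230991 = 594.462702
V = π·2.5² × L = 19.634954 × 594.462702 = 11672.247865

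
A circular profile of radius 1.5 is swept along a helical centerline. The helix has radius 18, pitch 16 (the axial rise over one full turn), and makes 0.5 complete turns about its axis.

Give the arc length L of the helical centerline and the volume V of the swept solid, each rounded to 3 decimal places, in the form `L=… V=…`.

2πR = 2π·18 = 113.097336
per-turn = √(113.097336² + 16²) = √(12791.0073 + 256) = √13047.0073 = 114.223497
L = 0.5 × 114.223497 = 57.111749
V = π·1.5² × L = 7.068583 × 57.111749 = 403.699162

L=57.112 V=403.699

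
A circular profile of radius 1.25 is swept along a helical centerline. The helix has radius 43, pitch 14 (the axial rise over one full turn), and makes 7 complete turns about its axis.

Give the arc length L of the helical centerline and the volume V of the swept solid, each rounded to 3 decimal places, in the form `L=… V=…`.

L=1893.776 V=9296.052

2πR = 2π·43 = 270.176968
per-turn = √(270.176968² + 14²) = √(72995.5942 + 196) = √73191.5942 = 270.539450
L = 7 × 270.539450 = 1893.776152
V = π·1.25² × L = 4.908739 × 1893.776152 = 9296.051947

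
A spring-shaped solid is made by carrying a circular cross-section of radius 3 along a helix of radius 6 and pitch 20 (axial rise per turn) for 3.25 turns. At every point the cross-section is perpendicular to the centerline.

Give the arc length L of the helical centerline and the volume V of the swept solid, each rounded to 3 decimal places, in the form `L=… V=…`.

2πR = 2π·6 = 37.699112
per-turn = √(37.699112² + 20²) = √(1421.2230 + 400) = √1821.2230 = 42.675790
L = 3.25 × 42.675790 = 138.696317
V = π·3² × L = 28.274334 × 138.696317 = 3921.545969

L=138.696 V=3921.546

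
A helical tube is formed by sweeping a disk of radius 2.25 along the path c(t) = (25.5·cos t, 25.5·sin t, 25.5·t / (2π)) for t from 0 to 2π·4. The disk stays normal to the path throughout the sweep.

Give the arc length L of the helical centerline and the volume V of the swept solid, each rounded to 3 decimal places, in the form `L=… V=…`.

L=648.951 V=10321.120

2πR = 2π·25.5 = 160.221225
per-turn = √(160.221225² + 25.5²) = √(25670.8410 + 650.25) = √26321.0910 = 162.237761
L = 4 × 162.237761 = 648.951043
V = π·2.25² × L = 15.904313 × 648.951043 = 10321.120392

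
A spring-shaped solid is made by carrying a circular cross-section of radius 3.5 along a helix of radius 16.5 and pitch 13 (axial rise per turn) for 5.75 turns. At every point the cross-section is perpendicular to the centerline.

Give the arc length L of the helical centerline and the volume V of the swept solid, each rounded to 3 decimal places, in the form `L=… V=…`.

L=600.786 V=23120.938

2πR = 2π·16.5 = 103.672558
per-turn = √(103.672558² + 13²) = √(10747.9992 + 169) = √10916.9992 = 104.484445
L = 5.75 × 104.484445 = 600.785557
V = π·3.5² × L = 38.484510 × 600.785557 = 23120.937790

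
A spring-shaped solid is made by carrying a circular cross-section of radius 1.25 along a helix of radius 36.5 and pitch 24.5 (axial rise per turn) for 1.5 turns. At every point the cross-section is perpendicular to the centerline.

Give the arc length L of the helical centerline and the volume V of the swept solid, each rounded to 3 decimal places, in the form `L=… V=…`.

L=345.962 V=1698.236

2πR = 2π·36.5 = 229.336264
per-turn = √(229.336264² + 24.5²) = √(52595.1219 + 600.25) = √53195.3719 = 230.641219
L = 1.5 × 230.641219 = 345.961828
V = π·1.25² × L = 4.908739 × 345.961828 = 1698.236154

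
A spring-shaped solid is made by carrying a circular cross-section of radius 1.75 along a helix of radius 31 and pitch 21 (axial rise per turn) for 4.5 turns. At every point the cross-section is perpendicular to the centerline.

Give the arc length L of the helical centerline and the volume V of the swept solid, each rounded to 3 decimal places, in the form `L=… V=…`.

L=881.584 V=8481.831

2πR = 2π·31 = 194.778745
per-turn = √(194.778745² + 21²) = √(37938.7593 + 441) = √38379.7593 = 195.907527
L = 4.5 × 195.907527 = 881.583874
V = π·1.75² × L = 9.621128 × 881.583874 = 8481.830851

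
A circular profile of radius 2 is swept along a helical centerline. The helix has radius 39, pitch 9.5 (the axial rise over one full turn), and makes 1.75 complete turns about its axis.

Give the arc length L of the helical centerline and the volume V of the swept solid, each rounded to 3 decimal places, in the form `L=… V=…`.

2πR = 2π·39 = 245.044227
per-turn = √(245.044227² + 9.5²) = √(60046.6732 + 90.25) = √60136.9232 = 245.228308
L = 1.75 × 245.228308 = 429.149539
V = π·2² × L = 12.566371 × 429.149539 = 5392.852162

L=429.150 V=5392.852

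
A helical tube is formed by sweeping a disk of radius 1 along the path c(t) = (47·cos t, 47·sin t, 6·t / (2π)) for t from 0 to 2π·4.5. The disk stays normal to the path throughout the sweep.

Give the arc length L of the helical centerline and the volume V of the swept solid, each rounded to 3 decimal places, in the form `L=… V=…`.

2πR = 2π·47 = 295.309709
per-turn = √(295.309709² + 6²) = √(87207.8245 + 36) = √87243.8245 = 295.370656
L = 4.5 × 295.370656 = 1329.167952
V = π·1² × L = 3.141593 × 1329.167952 = 4175.704275

L=1329.168 V=4175.704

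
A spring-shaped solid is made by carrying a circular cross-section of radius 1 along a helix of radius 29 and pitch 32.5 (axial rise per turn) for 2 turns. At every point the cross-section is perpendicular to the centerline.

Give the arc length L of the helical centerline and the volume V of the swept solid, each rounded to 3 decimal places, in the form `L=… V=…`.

L=370.176 V=1162.943

2πR = 2π·29 = 182.212374
per-turn = √(182.212374² + 32.5²) = √(33201.3492 + 1056.25) = √34257.5992 = 185.088085
L = 2 × 185.088085 = 370.176170
V = π·1² × L = 3.141593 × 370.176170 = 1162.942736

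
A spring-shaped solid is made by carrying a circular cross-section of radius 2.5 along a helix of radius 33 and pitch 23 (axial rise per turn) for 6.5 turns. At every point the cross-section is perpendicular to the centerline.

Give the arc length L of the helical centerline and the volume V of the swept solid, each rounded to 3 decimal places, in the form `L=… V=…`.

L=1356.010 V=26625.187

2πR = 2π·33 = 207.345115
per-turn = √(207.345115² + 23²) = √(42991.9968 + 529) = √43520.9968 = 208.616866
L = 6.5 × 208.616866 = 1356.009629
V = π·2.5² × L = 19.634954 × 1356.009629 = 26625.186802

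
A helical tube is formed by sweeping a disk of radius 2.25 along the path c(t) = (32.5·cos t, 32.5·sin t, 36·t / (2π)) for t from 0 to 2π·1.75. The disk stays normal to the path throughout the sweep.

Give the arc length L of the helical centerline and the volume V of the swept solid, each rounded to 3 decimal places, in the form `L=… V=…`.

L=362.867 V=5771.150

2πR = 2π·32.5 = 204.203522
per-turn = √(204.203522² + 36²) = √(41699.0786 + 1296) = √42995.0786 = 207.352547
L = 1.75 × 207.352547 = 362.866957
V = π·2.25² × L = 15.904313 × 362.866957 = 5771.149586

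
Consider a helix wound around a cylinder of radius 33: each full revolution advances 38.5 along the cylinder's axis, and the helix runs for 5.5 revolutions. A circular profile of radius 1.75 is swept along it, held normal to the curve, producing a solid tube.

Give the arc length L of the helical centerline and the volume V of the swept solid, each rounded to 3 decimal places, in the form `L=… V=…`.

L=1159.890 V=11159.454

2πR = 2π·33 = 207.345115
per-turn = √(207.345115² + 38.5²) = √(42991.9968 + 1482.25) = √44474.2468 = 210.889181
L = 5.5 × 210.889181 = 1159.890497
V = π·1.75² × L = 9.621128 × 1159.890497 = 11159.454359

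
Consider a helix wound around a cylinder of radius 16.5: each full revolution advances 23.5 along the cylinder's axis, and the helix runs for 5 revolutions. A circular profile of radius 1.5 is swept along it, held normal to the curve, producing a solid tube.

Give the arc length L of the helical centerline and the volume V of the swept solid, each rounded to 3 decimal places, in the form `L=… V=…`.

L=531.513 V=3757.045

2πR = 2π·16.5 = 103.672558
per-turn = √(103.672558² + 23.5²) = √(10747.9992 + 552.25) = √11300.2492 = 106.302630
L = 5 × 106.302630 = 531.513151
V = π·1.5² × L = 7.068583 × 531.513151 = 3757.045074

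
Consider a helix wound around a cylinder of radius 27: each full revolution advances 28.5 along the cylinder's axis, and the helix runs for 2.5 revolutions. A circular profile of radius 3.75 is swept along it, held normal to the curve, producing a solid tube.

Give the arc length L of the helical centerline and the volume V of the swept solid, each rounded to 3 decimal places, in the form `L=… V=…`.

2πR = 2π·27 = 169.646003
per-turn = √(169.646003² + 28.5²) = √(28779.7664 + 812.25) = √29592.0164 = 172.023302
L = 2.5 × 172.023302 = 430.058255
V = π·3.75² × L = 44.178647 × 430.058255 = 18999.391705

L=430.058 V=18999.392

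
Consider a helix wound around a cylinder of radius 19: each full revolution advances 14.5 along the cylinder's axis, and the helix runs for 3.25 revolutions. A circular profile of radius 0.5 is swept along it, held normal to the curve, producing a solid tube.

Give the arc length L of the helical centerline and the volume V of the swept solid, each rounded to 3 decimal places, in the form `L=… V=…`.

2πR = 2π·19 = 119.380521
per-turn = √(119.380521² + 14.5²) = √(14251.7088 + 210.25) = √14461.9588 = 120.257884
L = 3.25 × 120.257884 = 390.838124
V = π·0.5² × L = 0.785398 × 390.838124 = 306.963545

L=390.838 V=306.964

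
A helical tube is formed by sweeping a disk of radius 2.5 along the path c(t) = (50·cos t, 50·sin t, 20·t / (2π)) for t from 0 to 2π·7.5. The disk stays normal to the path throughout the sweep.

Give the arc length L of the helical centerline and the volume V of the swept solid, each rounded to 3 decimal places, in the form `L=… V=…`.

L=2360.964 V=46357.426

2πR = 2π·50 = 314.159265
per-turn = √(314.159265² + 20²) = √(98696.0440 + 400) = √99096.0440 = 314.795241
L = 7.5 × 314.795241 = 2360.964311
V = π·2.5² × L = 19.634954 × 2360.964311 = 46357.425833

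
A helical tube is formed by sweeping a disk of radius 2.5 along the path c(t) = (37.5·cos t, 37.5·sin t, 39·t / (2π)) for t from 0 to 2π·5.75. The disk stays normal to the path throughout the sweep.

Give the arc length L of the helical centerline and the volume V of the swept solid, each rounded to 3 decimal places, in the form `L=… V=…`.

L=1373.245 V=26963.612

2πR = 2π·37.5 = 235.619449
per-turn = √(235.619449² + 39²) = √(55516.5248 + 1521) = √57037.5248 = 238.825302
L = 5.75 × 238.825302 = 1373.245485
V = π·2.5² × L = 19.634954 × 1373.245485 = 26963.612047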